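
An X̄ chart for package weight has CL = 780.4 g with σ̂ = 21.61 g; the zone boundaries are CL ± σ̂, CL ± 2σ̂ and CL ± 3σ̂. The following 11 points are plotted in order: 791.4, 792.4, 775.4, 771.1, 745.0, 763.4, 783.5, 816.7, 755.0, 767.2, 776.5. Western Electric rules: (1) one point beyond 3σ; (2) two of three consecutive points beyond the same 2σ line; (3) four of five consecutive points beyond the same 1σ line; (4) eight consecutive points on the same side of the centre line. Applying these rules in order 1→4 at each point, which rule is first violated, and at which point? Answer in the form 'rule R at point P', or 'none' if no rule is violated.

none

Zone of each point (C = within 1σ̂, B = 1σ̂–2σ̂, A = 2σ̂–3σ̂, * = beyond 3σ̂; sign = side of CL): 1:+C, 2:+C, 3:-C, 4:-C, 5:-B, 6:-C, 7:+C, 8:+B, 9:-B, 10:-C, 11:-C
No rule fires across all 11 points.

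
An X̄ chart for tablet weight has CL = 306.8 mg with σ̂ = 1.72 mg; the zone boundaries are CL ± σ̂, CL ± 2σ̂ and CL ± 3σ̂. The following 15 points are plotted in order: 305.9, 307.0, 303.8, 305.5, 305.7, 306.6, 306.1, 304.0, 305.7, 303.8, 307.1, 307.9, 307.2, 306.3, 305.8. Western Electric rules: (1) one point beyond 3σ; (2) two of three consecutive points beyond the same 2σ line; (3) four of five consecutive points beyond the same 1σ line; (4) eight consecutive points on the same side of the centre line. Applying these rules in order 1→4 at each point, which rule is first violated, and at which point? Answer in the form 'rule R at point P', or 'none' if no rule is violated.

rule 4 at point 10

Zone of each point (C = within 1σ̂, B = 1σ̂–2σ̂, A = 2σ̂–3σ̂, * = beyond 3σ̂; sign = side of CL): 1:-C, 2:+C, 3:-B, 4:-C, 5:-C, 6:-C, 7:-C, 8:-B, 9:-C, 10:-B, 11:+C, 12:+C, 13:+C, 14:-C, 15:-C
Rule 4 (eight consecutive points on the same side of the centre line) is satisfied at point 10.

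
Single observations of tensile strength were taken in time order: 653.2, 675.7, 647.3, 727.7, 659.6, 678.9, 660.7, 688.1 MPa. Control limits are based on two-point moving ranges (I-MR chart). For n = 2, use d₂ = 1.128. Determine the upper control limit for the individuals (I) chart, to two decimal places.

774.32

X̄ = (653.2 + 675.7 + 647.3 + 727.7 + 659.6 + 678.9 + 660.7 + 688.1) / 8 = 673.9000
Moving ranges: 22.5, 28.4, 80.4, 68.1, 19.3, 18.2, 27.4; M̄R̄ = 264.3000 / 7 = 37.7571
UCL = X̄ + 3·M̄R̄/d₂ = 673.9000 + 3 × 37.7571 / 1.128 = 774.3179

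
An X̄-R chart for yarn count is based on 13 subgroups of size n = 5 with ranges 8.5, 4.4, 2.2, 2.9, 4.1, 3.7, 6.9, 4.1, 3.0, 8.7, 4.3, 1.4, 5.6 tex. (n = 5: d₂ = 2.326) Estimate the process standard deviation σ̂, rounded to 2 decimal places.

1.98

R̄ = (8.5 + 4.4 + 2.2 + 2.9 + 4.1 + 3.7 + 6.9 + 4.1 + 3.0 + 8.7 + 4.3 + 1.4 + 5.6) / 13 = 4.6000
σ̂ = R̄ / d₂ = 4.6000 / 2.326 = 1.9776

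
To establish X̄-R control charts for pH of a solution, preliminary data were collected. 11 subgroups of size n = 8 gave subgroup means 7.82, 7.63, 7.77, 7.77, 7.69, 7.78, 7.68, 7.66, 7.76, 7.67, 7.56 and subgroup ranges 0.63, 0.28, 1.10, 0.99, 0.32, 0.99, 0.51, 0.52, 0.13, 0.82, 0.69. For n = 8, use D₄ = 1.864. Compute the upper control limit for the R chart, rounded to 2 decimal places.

R̄ = (0.63 + 0.28 + 1.10 + 0.99 + 0.32 + 0.99 + 0.51 + 0.52 + 0.13 + 0.82 + 0.69) / 11 = 6.9800 / 11 = 0.6345
UCL_R = D₄·R̄ = 1.864 × 0.6345 = 1.1828

1.18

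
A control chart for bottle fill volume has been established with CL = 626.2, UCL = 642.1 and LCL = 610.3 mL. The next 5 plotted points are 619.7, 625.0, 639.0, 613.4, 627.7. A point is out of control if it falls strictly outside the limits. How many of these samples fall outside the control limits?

All 5 points lie within [610.3, 642.1].

0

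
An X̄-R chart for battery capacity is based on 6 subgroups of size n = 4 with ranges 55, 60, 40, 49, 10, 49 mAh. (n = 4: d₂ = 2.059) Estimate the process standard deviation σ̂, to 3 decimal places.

21.289

R̄ = (55 + 60 + 40 + 49 + 10 + 49) / 6 = 43.8333
σ̂ = R̄ / d₂ = 43.8333 / 2.059 = 21.2887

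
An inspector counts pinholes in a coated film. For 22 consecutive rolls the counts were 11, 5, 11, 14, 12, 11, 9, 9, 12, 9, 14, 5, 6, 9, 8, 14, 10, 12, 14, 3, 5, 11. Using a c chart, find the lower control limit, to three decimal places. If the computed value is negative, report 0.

c̄ = (11 + 5 + 11 + 14 + 12 + 11 + 9 + 9 + 12 + 9 + 14 + 5 + 6 + 9 + 8 + 14 + 10 + 12 + 14 + 3 + 5 + 11) / 22 = 214 / 22 = 9.7273
LCL = c̄ − 3√c̄ = 9.7273 − 3 × 3.1189 = 0.3707

0.371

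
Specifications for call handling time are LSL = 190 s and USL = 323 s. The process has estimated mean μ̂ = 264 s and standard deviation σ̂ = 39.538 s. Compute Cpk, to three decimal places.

Cpu = (USL − μ̂) / (3σ̂) = (323 − 264) / (3 × 39.538) = 0.4974; Cpl = (μ̂ − LSL) / (3σ̂) = (264 − 190) / (3 × 39.538) = 0.6239; Cpk = min(Cpu, Cpl) = 0.4974

0.497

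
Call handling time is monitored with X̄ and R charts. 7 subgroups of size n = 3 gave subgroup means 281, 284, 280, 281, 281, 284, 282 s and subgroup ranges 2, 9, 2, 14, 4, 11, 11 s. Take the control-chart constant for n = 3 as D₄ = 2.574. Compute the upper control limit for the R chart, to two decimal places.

R̄ = (2 + 9 + 2 + 14 + 4 + 11 + 11) / 7 = 53.0000 / 7 = 7.5714
UCL_R = D₄·R̄ = 2.574 × 7.5714 = 19.4889

19.49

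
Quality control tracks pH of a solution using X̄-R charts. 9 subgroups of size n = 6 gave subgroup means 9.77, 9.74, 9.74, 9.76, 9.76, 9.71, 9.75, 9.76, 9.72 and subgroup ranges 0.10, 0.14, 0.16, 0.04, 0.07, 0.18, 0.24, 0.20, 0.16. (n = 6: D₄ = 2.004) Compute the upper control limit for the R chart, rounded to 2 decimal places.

R̄ = (0.10 + 0.14 + 0.16 + 0.04 + 0.07 + 0.18 + 0.24 + 0.20 + 0.16) / 9 = 1.2900 / 9 = 0.1433
UCL_R = D₄·R̄ = 2.004 × 0.1433 = 0.2872

0.29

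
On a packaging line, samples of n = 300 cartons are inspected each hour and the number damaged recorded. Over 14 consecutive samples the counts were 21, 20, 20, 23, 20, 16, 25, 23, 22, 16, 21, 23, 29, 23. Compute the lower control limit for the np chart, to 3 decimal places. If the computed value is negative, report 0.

p̄ = Σdᵢ / (k·n) = 302 / (14 × 300) = 0.07190
LCL = np̄ − 3·√(np̄(1−p̄)) = 21.5714 − 3 × 4.4744 = 8.1482

8.148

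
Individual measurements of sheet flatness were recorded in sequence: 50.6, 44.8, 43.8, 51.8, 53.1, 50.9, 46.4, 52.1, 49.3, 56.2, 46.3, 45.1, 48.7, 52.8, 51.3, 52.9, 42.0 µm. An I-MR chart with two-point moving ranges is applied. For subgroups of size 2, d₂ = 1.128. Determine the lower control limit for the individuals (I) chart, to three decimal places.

37.498

X̄ = (50.6 + 44.8 + 43.8 + 51.8 + 53.1 + 50.9 + 46.4 + 52.1 + 49.3 + 56.2 + 46.3 + 45.1 + 48.7 + 52.8 + 51.3 + 52.9 + 42.0) / 17 = 49.3000
Moving ranges: 5.8, 1.0, 8.0, 1.3, 2.2, 4.5, 5.7, 2.8, 6.9, 9.9, 1.2, 3.6, 4.1, 1.5, 1.6, 10.9; M̄R̄ = 71.0000 / 16 = 4.4375
LCL = X̄ − 3·M̄R̄/d₂ = 49.3000 − 3 × 4.4375 / 1.128 = 37.4981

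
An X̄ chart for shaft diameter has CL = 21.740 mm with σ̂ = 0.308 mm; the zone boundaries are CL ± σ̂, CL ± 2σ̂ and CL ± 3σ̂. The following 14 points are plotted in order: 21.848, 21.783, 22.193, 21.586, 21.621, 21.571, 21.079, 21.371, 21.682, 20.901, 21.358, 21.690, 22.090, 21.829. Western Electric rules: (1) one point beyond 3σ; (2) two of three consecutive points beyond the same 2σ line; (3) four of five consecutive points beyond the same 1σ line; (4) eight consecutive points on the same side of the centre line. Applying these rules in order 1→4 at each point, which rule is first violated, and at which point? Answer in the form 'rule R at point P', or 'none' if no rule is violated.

Zone of each point (C = within 1σ̂, B = 1σ̂–2σ̂, A = 2σ̂–3σ̂, * = beyond 3σ̂; sign = side of CL): 1:+C, 2:+C, 3:+B, 4:-C, 5:-C, 6:-C, 7:-A, 8:-B, 9:-C, 10:-A, 11:-B, 12:-C, 13:+B, 14:+C
Rule 3 (four of five consecutive points beyond the same 1σ limit) is satisfied at point 11.

rule 3 at point 11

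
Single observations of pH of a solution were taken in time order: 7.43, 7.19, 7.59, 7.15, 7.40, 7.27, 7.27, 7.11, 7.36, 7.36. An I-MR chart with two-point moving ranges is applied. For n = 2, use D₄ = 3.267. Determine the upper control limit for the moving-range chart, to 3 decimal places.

Moving ranges: 0.24, 0.40, 0.44, 0.25, 0.13, 0.00, 0.16, 0.25, 0.00; M̄R̄ = 1.8700 / 9 = 0.2078
UCL_MR = D₄·M̄R̄ = 3.267 × 0.2078 = 0.6788

0.679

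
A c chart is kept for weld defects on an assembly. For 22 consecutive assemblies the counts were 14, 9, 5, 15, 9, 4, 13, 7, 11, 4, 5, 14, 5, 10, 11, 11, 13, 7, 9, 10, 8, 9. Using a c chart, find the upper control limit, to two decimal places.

18.34

c̄ = (14 + 9 + 5 + 15 + 9 + 4 + 13 + 7 + 11 + 4 + 5 + 14 + 5 + 10 + 11 + 11 + 13 + 7 + 9 + 10 + 8 + 9) / 22 = 203 / 22 = 9.2273
UCL = c̄ + 3√c̄ = 9.2273 + 3 × √9.2273 = 9.2273 + 3 × 3.0376 = 18.3402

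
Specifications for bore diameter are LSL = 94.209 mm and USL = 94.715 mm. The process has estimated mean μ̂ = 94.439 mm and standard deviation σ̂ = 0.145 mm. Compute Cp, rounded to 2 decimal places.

Cp = (USL − LSL) / (6σ̂) = (94.715 − 94.209) / (6 × 0.145) = 0.5060 / 0.8700 = 0.5816

0.58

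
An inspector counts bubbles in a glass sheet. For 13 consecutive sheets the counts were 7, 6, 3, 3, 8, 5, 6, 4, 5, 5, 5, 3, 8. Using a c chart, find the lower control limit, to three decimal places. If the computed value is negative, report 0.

0.000

c̄ = (7 + 6 + 3 + 3 + 8 + 5 + 6 + 4 + 5 + 5 + 5 + 3 + 8) / 13 = 68 / 13 = 5.2308
LCL = c̄ − 3√c̄ = 5.2308 − 3 × 2.2871 = -1.6305 → 0 (cannot be negative)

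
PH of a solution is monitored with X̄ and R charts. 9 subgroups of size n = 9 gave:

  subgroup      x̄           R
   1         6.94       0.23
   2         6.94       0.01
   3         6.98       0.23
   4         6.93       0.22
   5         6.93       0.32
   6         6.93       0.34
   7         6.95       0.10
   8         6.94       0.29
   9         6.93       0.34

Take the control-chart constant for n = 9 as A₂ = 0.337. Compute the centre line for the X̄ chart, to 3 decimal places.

6.941

X̄̄ = (6.94 + 6.94 + 6.98 + 6.93 + 6.93 + 6.93 + 6.95 + 6.94 + 6.93) / 9 = 62.4700 / 9 = 6.9411
CL = X̄̄ = 6.9411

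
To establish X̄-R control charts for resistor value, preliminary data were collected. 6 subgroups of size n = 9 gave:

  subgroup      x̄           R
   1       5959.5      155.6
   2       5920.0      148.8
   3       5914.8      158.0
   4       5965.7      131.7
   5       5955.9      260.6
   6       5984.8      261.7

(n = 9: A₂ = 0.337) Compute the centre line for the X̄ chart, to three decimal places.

5950.117

X̄̄ = (5959.5 + 5920.0 + 5914.8 + 5965.7 + 5955.9 + 5984.8) / 6 = 35700.7000 / 6 = 5950.1167
CL = X̄̄ = 5950.1167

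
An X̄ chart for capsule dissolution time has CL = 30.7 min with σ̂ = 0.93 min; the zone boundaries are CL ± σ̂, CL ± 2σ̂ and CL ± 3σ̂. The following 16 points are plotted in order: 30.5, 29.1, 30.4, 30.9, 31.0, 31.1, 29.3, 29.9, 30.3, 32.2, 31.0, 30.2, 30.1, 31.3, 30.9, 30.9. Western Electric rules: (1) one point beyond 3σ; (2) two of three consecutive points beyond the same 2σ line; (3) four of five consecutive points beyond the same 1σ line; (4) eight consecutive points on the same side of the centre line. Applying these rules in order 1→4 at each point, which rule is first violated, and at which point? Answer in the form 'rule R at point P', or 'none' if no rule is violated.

Zone of each point (C = within 1σ̂, B = 1σ̂–2σ̂, A = 2σ̂–3σ̂, * = beyond 3σ̂; sign = side of CL): 1:-C, 2:-B, 3:-C, 4:+C, 5:+C, 6:+C, 7:-B, 8:-C, 9:-C, 10:+B, 11:+C, 12:-C, 13:-C, 14:+C, 15:+C, 16:+C
No rule fires across all 16 points.

none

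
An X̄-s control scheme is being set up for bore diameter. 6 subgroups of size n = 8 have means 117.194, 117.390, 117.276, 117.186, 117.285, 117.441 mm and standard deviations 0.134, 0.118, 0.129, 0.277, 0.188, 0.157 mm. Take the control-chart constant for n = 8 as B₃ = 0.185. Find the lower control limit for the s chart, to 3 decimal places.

s̄ = (0.134 + 0.118 + 0.129 + 0.277 + 0.188 + 0.157) / 6 = 0.1672
LCL_s = B₃·s̄ = 0.185 × 0.1672 = 0.0309

0.031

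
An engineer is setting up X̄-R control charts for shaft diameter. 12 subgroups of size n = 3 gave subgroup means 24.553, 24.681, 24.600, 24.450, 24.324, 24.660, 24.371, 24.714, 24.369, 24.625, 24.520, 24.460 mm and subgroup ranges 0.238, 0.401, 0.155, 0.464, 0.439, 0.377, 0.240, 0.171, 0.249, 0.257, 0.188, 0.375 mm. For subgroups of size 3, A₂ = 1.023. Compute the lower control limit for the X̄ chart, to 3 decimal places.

X̄̄ = (24.553 + 24.681 + 24.600 + 24.450 + 24.324 + 24.660 + 24.371 + 24.714 + 24.369 + 24.625 + 24.520 + 24.460) / 12 = 294.3270 / 12 = 24.5272
R̄ = (0.238 + 0.401 + 0.155 + 0.464 + 0.439 + 0.377 + 0.240 + 0.171 + 0.249 + 0.257 + 0.188 + 0.375) / 12 = 3.5540 / 12 = 0.2962
LCL = X̄̄ − A₂·R̄ = 24.5272 − 1.023 × 0.2962 = 24.2243

24.224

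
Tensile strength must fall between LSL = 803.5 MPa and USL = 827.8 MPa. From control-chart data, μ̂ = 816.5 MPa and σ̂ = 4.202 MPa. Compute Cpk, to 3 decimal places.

Cpu = (USL − μ̂) / (3σ̂) = (827.8 − 816.5) / (3 × 4.202) = 0.8964; Cpl = (μ̂ − LSL) / (3σ̂) = (816.5 − 803.5) / (3 × 4.202) = 1.0313; Cpk = min(Cpu, Cpl) = 0.8964

0.896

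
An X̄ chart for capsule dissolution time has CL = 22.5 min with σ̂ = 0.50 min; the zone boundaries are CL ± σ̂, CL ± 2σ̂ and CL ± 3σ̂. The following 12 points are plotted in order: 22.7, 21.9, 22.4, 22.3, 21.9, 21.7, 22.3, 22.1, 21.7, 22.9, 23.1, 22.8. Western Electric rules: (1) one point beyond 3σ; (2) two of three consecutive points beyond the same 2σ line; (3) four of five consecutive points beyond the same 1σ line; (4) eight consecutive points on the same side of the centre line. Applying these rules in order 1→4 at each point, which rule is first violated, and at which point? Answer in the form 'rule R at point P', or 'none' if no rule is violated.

rule 4 at point 9

Zone of each point (C = within 1σ̂, B = 1σ̂–2σ̂, A = 2σ̂–3σ̂, * = beyond 3σ̂; sign = side of CL): 1:+C, 2:-B, 3:-C, 4:-C, 5:-B, 6:-B, 7:-C, 8:-C, 9:-B, 10:+C, 11:+B, 12:+C
Rule 4 (eight consecutive points on the same side of the centre line) is satisfied at point 9.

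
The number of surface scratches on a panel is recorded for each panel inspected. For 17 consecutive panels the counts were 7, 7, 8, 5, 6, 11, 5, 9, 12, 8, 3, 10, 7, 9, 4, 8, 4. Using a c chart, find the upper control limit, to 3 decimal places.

c̄ = (7 + 7 + 8 + 5 + 6 + 11 + 5 + 9 + 12 + 8 + 3 + 10 + 7 + 9 + 4 + 8 + 4) / 17 = 123 / 17 = 7.2353
UCL = c̄ + 3√c̄ = 7.2353 + 3 × √7.2353 = 7.2353 + 3 × 2.6899 = 15.3048

15.305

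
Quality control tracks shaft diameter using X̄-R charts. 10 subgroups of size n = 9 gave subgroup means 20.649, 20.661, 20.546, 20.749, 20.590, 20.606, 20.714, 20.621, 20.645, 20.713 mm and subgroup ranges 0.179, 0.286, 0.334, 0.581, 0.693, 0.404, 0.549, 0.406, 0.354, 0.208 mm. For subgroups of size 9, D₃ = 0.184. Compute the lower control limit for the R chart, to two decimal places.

R̄ = (0.179 + 0.286 + 0.334 + 0.581 + 0.693 + 0.404 + 0.549 + 0.406 + 0.354 + 0.208) / 10 = 3.9940 / 10 = 0.3994
LCL_R = D₃·R̄ = 0.184 × 0.3994 = 0.0735

0.07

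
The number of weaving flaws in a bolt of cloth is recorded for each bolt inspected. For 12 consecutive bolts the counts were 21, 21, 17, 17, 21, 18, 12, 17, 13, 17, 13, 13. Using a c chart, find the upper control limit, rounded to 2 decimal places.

28.91

c̄ = (21 + 21 + 17 + 17 + 21 + 18 + 12 + 17 + 13 + 17 + 13 + 13) / 12 = 200 / 12 = 16.6667
UCL = c̄ + 3√c̄ = 16.6667 + 3 × √16.6667 = 16.6667 + 3 × 4.0825 = 28.9141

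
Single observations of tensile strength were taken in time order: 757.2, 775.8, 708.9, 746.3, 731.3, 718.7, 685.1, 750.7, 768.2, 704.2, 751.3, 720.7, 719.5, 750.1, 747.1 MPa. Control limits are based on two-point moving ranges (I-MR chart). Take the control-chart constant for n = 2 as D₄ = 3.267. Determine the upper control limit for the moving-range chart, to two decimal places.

Moving ranges: 18.6, 66.9, 37.4, 15.0, 12.6, 33.6, 65.6, 17.5, 64.0, 47.1, 30.6, 1.2, 30.6, 3.0; M̄R̄ = 443.7000 / 14 = 31.6929
UCL_MR = D₄·M̄R̄ = 3.267 × 31.6929 = 103.5406

103.54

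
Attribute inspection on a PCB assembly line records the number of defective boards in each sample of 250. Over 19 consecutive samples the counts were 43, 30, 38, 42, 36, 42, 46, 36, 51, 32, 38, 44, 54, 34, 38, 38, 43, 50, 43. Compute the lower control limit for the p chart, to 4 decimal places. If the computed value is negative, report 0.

p̄ = Σdᵢ / (k·n) = 778 / (19 × 250) = 0.16379
LCL = p̄ − 3·√(p̄(1−p̄)/n) = 0.16379 − 3 × 0.02341 = 0.09357

0.0936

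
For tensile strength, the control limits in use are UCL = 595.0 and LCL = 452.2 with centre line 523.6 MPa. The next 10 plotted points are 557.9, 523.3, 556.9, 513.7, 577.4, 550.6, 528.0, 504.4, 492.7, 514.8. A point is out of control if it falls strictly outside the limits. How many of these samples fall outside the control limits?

0

All 10 points lie within [452.2, 595.0].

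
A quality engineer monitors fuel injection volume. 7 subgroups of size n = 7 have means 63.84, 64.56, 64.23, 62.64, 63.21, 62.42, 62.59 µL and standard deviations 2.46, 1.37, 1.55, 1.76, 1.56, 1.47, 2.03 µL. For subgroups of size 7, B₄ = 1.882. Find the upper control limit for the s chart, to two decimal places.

s̄ = (2.46 + 1.37 + 1.55 + 1.76 + 1.56 + 1.47 + 2.03) / 7 = 1.7429
UCL_s = B₄·s̄ = 1.882 × 1.7429 = 3.2801

3.28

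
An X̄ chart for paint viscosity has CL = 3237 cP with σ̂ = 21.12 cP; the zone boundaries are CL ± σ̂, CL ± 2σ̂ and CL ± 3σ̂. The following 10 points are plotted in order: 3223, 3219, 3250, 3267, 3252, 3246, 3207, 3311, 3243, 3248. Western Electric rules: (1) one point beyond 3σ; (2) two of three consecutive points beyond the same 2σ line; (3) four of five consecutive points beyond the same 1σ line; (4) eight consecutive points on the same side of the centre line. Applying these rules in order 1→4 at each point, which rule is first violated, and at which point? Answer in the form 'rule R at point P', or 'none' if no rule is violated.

Zone of each point (C = within 1σ̂, B = 1σ̂–2σ̂, A = 2σ̂–3σ̂, * = beyond 3σ̂; sign = side of CL): 1:-C, 2:-C, 3:+C, 4:+B, 5:+C, 6:+C, 7:-B, 8:+*, 9:+C, 10:+C
Rule 1 (one point beyond the 3σ limits) is satisfied at point 8.

rule 1 at point 8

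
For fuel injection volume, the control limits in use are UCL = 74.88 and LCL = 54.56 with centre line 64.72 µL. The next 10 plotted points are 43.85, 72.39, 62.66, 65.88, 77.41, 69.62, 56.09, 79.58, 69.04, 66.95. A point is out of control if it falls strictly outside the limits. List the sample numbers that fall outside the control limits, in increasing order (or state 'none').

Compare each point to [54.56, 74.88]: sample 1 = 43.85 < LCL; sample 5 = 77.41 > UCL; sample 8 = 79.58 > UCL.

1, 5, 8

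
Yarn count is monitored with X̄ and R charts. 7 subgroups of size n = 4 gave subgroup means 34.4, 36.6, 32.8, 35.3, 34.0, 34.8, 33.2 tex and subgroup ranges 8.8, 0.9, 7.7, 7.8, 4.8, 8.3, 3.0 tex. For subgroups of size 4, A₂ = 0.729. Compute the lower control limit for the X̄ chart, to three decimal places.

X̄̄ = (34.4 + 36.6 + 32.8 + 35.3 + 34.0 + 34.8 + 33.2) / 7 = 241.1000 / 7 = 34.4429
R̄ = (8.8 + 0.9 + 7.7 + 7.8 + 4.8 + 8.3 + 3.0) / 7 = 41.3000 / 7 = 5.9000
LCL = X̄̄ − A₂·R̄ = 34.4429 − 0.729 × 5.9000 = 30.1418

30.142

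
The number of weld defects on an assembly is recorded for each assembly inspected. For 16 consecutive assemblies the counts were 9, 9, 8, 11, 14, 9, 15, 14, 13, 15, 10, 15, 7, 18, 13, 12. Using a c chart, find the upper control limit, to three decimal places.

c̄ = (9 + 9 + 8 + 11 + 14 + 9 + 15 + 14 + 13 + 15 + 10 + 15 + 7 + 18 + 13 + 12) / 16 = 192 / 16 = 12.0000
UCL = c̄ + 3√c̄ = 12.0000 + 3 × √12.0000 = 12.0000 + 3 × 3.4641 = 22.3923

22.392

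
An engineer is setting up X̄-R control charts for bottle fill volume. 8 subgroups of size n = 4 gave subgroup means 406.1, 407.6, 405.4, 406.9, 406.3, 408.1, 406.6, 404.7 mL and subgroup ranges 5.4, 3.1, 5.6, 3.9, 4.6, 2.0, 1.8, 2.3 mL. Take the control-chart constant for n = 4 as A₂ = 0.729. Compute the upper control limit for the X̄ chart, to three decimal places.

X̄̄ = (406.1 + 407.6 + 405.4 + 406.9 + 406.3 + 408.1 + 406.6 + 404.7) / 8 = 3251.7000 / 8 = 406.4625
R̄ = (5.4 + 3.1 + 5.6 + 3.9 + 4.6 + 2.0 + 1.8 + 2.3) / 8 = 28.7000 / 8 = 3.5875
UCL = X̄̄ + A₂·R̄ = 406.4625 + 0.729 × 3.5875 = 409.0778

409.078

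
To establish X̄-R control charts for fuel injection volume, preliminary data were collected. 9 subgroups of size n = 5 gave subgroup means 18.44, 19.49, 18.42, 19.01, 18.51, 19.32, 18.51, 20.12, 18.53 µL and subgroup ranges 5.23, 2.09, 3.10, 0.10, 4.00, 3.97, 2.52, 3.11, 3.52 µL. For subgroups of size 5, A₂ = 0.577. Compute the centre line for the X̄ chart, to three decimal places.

X̄̄ = (18.44 + 19.49 + 18.42 + 19.01 + 18.51 + 19.32 + 18.51 + 20.12 + 18.53) / 9 = 170.3500 / 9 = 18.9278
CL = X̄̄ = 18.9278

18.928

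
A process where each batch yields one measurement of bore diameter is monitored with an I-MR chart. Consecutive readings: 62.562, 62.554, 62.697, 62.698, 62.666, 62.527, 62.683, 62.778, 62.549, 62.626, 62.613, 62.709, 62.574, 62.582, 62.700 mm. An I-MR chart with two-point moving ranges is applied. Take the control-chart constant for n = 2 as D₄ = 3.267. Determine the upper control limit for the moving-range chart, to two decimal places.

0.29

Moving ranges: 0.008, 0.143, 0.001, 0.032, 0.139, 0.156, 0.095, 0.229, 0.077, 0.013, 0.096, 0.135, 0.008, 0.118; M̄R̄ = 1.2500 / 14 = 0.0893
UCL_MR = D₄·M̄R̄ = 3.267 × 0.0893 = 0.2917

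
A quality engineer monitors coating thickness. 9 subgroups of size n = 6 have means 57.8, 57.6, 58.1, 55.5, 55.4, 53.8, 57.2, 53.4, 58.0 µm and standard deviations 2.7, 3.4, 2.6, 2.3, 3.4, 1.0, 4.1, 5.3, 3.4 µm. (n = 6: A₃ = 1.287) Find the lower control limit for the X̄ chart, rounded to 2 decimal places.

52.28

X̄̄ = (57.8 + 57.6 + 58.1 + 55.5 + 55.4 + 53.8 + 57.2 + 53.4 + 58.0) / 9 = 56.3111
s̄ = (2.7 + 3.4 + 2.6 + 2.3 + 3.4 + 1.0 + 4.1 + 5.3 + 3.4) / 9 = 3.1333
LCL = X̄̄ − A₃·s̄ = 56.3111 − 1.287 × 3.1333 = 52.2785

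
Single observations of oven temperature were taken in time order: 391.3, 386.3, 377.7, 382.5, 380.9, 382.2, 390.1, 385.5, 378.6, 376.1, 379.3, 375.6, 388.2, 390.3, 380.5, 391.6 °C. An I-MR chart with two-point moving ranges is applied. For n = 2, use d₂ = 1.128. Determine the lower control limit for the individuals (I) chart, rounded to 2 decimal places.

368.35

X̄ = (391.3 + 386.3 + 377.7 + 382.5 + 380.9 + 382.2 + 390.1 + 385.5 + 378.6 + 376.1 + 379.3 + 375.6 + 388.2 + 390.3 + 380.5 + 391.6) / 16 = 383.5437
Moving ranges: 5.0, 8.6, 4.8, 1.6, 1.3, 7.9, 4.6, 6.9, 2.5, 3.2, 3.7, 12.6, 2.1, 9.8, 11.1; M̄R̄ = 85.7000 / 15 = 5.7133
LCL = X̄ − 3·M̄R̄/d₂ = 383.5437 − 3 × 5.7133 / 1.128 = 368.3487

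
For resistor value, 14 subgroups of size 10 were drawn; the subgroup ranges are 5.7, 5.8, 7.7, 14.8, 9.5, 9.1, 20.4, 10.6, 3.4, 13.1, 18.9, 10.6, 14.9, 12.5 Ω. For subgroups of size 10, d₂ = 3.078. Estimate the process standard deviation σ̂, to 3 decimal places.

R̄ = (5.7 + 5.8 + 7.7 + 14.8 + 9.5 + 9.1 + 20.4 + 10.6 + 3.4 + 13.1 + 18.9 + 10.6 + 14.9 + 12.5) / 14 = 11.2143
σ̂ = R̄ / d₂ = 11.2143 / 3.078 = 3.6434

3.643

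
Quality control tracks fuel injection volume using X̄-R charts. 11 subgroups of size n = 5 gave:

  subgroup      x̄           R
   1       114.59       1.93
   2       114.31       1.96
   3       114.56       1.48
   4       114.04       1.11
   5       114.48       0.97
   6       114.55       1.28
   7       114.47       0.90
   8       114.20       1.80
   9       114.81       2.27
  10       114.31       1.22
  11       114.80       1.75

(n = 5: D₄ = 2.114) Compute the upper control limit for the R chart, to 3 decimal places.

3.204

R̄ = (1.93 + 1.96 + 1.48 + 1.11 + 0.97 + 1.28 + 0.90 + 1.80 + 2.27 + 1.22 + 1.75) / 11 = 16.6700 / 11 = 1.5155
UCL_R = D₄·R̄ = 2.114 × 1.5155 = 3.2037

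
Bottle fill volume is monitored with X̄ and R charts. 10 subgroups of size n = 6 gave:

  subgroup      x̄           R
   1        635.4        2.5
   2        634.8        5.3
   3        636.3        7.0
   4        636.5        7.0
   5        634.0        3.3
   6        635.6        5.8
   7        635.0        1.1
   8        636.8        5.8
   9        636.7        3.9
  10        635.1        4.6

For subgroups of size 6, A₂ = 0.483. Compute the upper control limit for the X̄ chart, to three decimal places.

X̄̄ = (635.4 + 634.8 + 636.3 + 636.5 + 634.0 + 635.6 + 635.0 + 636.8 + 636.7 + 635.1) / 10 = 6356.2000 / 10 = 635.6200
R̄ = (2.5 + 5.3 + 7.0 + 7.0 + 3.3 + 5.8 + 1.1 + 5.8 + 3.9 + 4.6) / 10 = 46.3000 / 10 = 4.6300
UCL = X̄̄ + A₂·R̄ = 635.6200 + 0.483 × 4.6300 = 637.8563

637.856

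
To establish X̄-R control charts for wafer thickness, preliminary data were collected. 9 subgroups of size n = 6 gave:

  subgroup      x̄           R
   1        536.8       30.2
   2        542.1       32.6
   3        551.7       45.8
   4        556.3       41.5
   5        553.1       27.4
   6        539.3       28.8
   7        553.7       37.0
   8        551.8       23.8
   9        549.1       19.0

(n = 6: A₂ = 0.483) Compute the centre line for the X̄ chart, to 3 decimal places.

548.211

X̄̄ = (536.8 + 542.1 + 551.7 + 556.3 + 553.1 + 539.3 + 553.7 + 551.8 + 549.1) / 9 = 4933.9000 / 9 = 548.2111
CL = X̄̄ = 548.2111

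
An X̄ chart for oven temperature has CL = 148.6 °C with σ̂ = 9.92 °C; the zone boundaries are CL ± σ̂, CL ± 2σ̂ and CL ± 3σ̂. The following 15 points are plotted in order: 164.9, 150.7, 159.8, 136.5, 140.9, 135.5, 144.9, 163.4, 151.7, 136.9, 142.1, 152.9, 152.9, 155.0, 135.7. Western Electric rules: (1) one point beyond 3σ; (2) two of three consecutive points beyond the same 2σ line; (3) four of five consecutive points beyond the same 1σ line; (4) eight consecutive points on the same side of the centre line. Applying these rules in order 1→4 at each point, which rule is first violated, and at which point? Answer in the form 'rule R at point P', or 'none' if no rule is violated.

Zone of each point (C = within 1σ̂, B = 1σ̂–2σ̂, A = 2σ̂–3σ̂, * = beyond 3σ̂; sign = side of CL): 1:+B, 2:+C, 3:+B, 4:-B, 5:-C, 6:-B, 7:-C, 8:+B, 9:+C, 10:-B, 11:-C, 12:+C, 13:+C, 14:+C, 15:-B
No rule fires across all 15 points.

none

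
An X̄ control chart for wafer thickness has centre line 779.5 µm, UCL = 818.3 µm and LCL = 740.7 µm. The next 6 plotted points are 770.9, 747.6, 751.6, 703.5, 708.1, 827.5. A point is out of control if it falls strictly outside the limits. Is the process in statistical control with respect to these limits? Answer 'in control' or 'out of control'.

Compare each point to [740.7, 818.3]: sample 4 = 703.5 < LCL; sample 5 = 708.1 < LCL; sample 6 = 827.5 > UCL.

out of control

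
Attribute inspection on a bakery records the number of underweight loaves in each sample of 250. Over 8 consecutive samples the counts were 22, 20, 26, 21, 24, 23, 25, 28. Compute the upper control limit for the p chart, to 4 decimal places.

p̄ = Σdᵢ / (k·n) = 189 / (8 × 250) = 0.09450
UCL = p̄ + 3·√(p̄(1−p̄)/n) = 0.09450 + 3 × √(0.09450×0.90550/250) = 0.09450 + 3 × 0.01850 = 0.15000

0.1500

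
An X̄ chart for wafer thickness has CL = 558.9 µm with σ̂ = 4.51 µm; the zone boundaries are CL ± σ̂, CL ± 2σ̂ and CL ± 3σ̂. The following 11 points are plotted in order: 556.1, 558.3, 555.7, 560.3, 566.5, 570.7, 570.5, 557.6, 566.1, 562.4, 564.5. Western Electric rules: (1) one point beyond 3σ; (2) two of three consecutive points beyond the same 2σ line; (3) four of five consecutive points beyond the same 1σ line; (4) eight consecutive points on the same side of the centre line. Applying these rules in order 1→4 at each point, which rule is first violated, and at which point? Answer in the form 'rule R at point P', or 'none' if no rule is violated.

Zone of each point (C = within 1σ̂, B = 1σ̂–2σ̂, A = 2σ̂–3σ̂, * = beyond 3σ̂; sign = side of CL): 1:-C, 2:-C, 3:-C, 4:+C, 5:+B, 6:+A, 7:+A, 8:-C, 9:+B, 10:+C, 11:+B
Rule 2 (two of three consecutive points beyond the same 2σ limit) is satisfied at point 7.

rule 2 at point 7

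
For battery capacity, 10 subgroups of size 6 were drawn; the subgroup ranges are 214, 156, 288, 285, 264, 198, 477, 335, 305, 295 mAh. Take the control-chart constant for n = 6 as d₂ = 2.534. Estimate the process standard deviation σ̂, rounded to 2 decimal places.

111.17

R̄ = (214 + 156 + 288 + 285 + 264 + 198 + 477 + 335 + 305 + 295) / 10 = 281.7000
σ̂ = R̄ / d₂ = 281.7000 / 2.534 = 111.1681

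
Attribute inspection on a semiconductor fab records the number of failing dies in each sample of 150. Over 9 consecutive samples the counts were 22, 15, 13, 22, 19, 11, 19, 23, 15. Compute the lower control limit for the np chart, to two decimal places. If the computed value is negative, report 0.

5.82

p̄ = Σdᵢ / (k·n) = 159 / (9 × 150) = 0.11778
LCL = np̄ − 3·√(np̄(1−p̄)) = 17.6667 − 3 × 3.9479 = 5.8230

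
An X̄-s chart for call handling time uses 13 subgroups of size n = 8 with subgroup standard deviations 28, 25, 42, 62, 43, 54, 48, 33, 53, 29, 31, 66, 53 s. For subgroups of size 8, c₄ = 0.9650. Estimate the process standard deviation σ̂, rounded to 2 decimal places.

45.20

s̄ = (28 + 25 + 42 + 62 + 43 + 54 + 48 + 33 + 53 + 29 + 31 + 66 + 53) / 13 = 43.6154
σ̂ = s̄ / c₄ = 43.6154 / 0.9650 = 45.1973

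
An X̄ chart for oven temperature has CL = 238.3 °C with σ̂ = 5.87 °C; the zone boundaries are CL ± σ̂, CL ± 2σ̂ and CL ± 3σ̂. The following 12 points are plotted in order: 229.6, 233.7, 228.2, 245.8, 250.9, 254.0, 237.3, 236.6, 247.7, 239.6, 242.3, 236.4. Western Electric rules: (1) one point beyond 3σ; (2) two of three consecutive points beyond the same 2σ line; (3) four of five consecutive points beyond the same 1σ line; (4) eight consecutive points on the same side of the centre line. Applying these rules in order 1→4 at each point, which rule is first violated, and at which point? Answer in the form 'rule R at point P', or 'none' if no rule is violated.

rule 2 at point 6

Zone of each point (C = within 1σ̂, B = 1σ̂–2σ̂, A = 2σ̂–3σ̂, * = beyond 3σ̂; sign = side of CL): 1:-B, 2:-C, 3:-B, 4:+B, 5:+A, 6:+A, 7:-C, 8:-C, 9:+B, 10:+C, 11:+C, 12:-C
Rule 2 (two of three consecutive points beyond the same 2σ limit) is satisfied at point 6.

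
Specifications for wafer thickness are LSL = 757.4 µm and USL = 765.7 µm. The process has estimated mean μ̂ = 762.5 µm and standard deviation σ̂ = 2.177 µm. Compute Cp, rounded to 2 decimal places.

Cp = (USL − LSL) / (6σ̂) = (765.7 − 757.4) / (6 × 2.177) = 8.3000 / 13.0620 = 0.6354

0.64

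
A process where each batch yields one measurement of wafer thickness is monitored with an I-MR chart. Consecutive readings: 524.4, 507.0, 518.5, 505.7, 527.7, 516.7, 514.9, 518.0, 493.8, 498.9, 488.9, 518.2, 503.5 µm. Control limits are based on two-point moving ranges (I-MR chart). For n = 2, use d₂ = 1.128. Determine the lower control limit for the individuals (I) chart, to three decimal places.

X̄ = (524.4 + 507.0 + 518.5 + 505.7 + 527.7 + 516.7 + 514.9 + 518.0 + 493.8 + 498.9 + 488.9 + 518.2 + 503.5) / 13 = 510.4769
Moving ranges: 17.4, 11.5, 12.8, 22.0, 11.0, 1.8, 3.1, 24.2, 5.1, 10.0, 29.3, 14.7; M̄R̄ = 162.9000 / 12 = 13.5750
LCL = X̄ − 3·M̄R̄/d₂ = 510.4769 − 3 × 13.5750 / 1.128 = 474.3732

474.373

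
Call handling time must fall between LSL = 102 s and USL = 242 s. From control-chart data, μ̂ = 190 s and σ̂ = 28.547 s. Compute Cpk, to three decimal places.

0.607

Cpu = (USL − μ̂) / (3σ̂) = (242 − 190) / (3 × 28.547) = 0.6072; Cpl = (μ̂ − LSL) / (3σ̂) = (190 − 102) / (3 × 28.547) = 1.0275; Cpk = min(Cpu, Cpl) = 0.6072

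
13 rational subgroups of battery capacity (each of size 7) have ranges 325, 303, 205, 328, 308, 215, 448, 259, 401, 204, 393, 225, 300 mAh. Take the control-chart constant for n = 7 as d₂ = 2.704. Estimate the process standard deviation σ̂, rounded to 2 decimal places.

R̄ = (325 + 303 + 205 + 328 + 308 + 215 + 448 + 259 + 401 + 204 + 393 + 225 + 300) / 13 = 301.0769
σ̂ = R̄ / d₂ = 301.0769 / 2.704 = 111.3450

111.35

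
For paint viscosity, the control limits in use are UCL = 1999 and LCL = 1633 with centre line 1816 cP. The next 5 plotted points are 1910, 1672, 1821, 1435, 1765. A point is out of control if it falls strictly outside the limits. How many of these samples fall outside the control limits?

1

Compare each point to [1633, 1999]: sample 4 = 1435 < LCL.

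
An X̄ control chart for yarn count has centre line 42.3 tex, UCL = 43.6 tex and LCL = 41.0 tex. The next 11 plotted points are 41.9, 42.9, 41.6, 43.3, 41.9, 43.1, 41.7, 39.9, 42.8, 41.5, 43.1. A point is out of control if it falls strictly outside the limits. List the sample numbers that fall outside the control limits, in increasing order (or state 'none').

Compare each point to [41.0, 43.6]: sample 8 = 39.9 < LCL.

8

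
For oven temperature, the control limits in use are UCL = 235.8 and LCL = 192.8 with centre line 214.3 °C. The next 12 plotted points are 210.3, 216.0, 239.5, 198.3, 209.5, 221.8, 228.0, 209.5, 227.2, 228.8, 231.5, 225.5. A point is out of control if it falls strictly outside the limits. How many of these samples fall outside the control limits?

1

Compare each point to [192.8, 235.8]: sample 3 = 239.5 > UCL.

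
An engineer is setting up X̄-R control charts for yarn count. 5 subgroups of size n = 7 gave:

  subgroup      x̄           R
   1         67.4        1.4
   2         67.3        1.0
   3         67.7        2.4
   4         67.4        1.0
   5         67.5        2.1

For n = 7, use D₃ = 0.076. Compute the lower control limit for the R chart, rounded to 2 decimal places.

R̄ = (1.4 + 1.0 + 2.4 + 1.0 + 2.1) / 5 = 7.9000 / 5 = 1.5800
LCL_R = D₃·R̄ = 0.076 × 1.5800 = 0.1201

0.12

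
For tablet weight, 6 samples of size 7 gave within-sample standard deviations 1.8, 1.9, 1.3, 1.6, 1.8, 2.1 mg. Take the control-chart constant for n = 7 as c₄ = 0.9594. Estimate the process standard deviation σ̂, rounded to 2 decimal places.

1.82

s̄ = (1.8 + 1.9 + 1.3 + 1.6 + 1.8 + 2.1) / 6 = 1.7500
σ̂ = s̄ / c₄ = 1.7500 / 0.9594 = 1.8241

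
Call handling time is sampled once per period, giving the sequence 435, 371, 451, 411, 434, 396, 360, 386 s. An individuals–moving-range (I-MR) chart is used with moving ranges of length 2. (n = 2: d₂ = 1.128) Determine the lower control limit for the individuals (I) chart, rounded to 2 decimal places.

X̄ = (435 + 371 + 451 + 411 + 434 + 396 + 360 + 386) / 8 = 405.5000
Moving ranges: 64, 80, 40, 23, 38, 36, 26; M̄R̄ = 307.0000 / 7 = 43.8571
LCL = X̄ − 3·M̄R̄/d₂ = 405.5000 − 3 × 43.8571 / 1.128 = 288.8587

288.86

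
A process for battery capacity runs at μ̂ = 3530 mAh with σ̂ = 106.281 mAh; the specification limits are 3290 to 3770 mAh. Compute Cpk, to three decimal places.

0.753

Cpu = (USL − μ̂) / (3σ̂) = (3770 − 3530) / (3 × 106.281) = 0.7527; Cpl = (μ̂ − LSL) / (3σ̂) = (3530 − 3290) / (3 × 106.281) = 0.7527; Cpk = min(Cpu, Cpl) = 0.7527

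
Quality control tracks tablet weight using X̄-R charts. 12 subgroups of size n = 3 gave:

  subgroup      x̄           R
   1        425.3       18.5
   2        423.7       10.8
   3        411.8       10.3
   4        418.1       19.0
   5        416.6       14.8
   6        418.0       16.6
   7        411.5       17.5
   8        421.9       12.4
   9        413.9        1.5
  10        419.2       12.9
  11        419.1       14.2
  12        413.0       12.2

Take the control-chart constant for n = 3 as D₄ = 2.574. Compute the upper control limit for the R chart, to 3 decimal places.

R̄ = (18.5 + 10.8 + 10.3 + 19.0 + 14.8 + 16.6 + 17.5 + 12.4 + 1.5 + 12.9 + 14.2 + 12.2) / 12 = 160.7000 / 12 = 13.3917
UCL_R = D₄·R̄ = 2.574 × 13.3917 = 34.4701

34.470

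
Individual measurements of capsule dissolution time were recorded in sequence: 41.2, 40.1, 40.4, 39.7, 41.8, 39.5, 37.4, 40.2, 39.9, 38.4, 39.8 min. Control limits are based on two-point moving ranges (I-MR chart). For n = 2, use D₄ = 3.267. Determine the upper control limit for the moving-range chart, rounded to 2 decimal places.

Moving ranges: 1.1, 0.3, 0.7, 2.1, 2.3, 2.1, 2.8, 0.3, 1.5, 1.4; M̄R̄ = 14.6000 / 10 = 1.4600
UCL_MR = D₄·M̄R̄ = 3.267 × 1.4600 = 4.7698

4.77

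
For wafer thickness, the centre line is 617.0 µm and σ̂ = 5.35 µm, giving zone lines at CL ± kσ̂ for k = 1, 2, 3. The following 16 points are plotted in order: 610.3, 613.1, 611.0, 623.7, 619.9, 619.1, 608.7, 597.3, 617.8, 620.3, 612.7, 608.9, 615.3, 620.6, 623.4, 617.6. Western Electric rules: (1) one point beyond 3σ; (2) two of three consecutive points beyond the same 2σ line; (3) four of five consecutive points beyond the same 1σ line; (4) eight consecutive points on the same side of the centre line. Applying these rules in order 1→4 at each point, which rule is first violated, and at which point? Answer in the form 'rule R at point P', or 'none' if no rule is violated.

Zone of each point (C = within 1σ̂, B = 1σ̂–2σ̂, A = 2σ̂–3σ̂, * = beyond 3σ̂; sign = side of CL): 1:-B, 2:-C, 3:-B, 4:+B, 5:+C, 6:+C, 7:-B, 8:-*, 9:+C, 10:+C, 11:-C, 12:-B, 13:-C, 14:+C, 15:+B, 16:+C
Rule 1 (one point beyond the 3σ limits) is satisfied at point 8.

rule 1 at point 8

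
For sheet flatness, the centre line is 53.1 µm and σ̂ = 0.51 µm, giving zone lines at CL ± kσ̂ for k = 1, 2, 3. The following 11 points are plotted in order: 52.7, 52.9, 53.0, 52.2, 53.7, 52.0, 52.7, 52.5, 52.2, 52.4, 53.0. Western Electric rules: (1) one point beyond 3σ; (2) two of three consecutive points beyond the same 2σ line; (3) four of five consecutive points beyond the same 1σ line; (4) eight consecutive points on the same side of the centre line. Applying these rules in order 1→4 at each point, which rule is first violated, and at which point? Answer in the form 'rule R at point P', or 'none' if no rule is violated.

Zone of each point (C = within 1σ̂, B = 1σ̂–2σ̂, A = 2σ̂–3σ̂, * = beyond 3σ̂; sign = side of CL): 1:-C, 2:-C, 3:-C, 4:-B, 5:+B, 6:-A, 7:-C, 8:-B, 9:-B, 10:-B, 11:-C
Rule 3 (four of five consecutive points beyond the same 1σ limit) is satisfied at point 10.

rule 3 at point 10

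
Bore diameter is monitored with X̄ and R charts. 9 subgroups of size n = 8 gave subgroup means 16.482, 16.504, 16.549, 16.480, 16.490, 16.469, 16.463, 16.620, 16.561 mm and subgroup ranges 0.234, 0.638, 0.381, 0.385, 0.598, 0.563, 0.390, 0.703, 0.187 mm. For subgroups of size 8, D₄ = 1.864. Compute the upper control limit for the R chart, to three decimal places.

R̄ = (0.234 + 0.638 + 0.381 + 0.385 + 0.598 + 0.563 + 0.390 + 0.703 + 0.187) / 9 = 4.0790 / 9 = 0.4532
UCL_R = D₄·R̄ = 1.864 × 0.4532 = 0.8448

0.845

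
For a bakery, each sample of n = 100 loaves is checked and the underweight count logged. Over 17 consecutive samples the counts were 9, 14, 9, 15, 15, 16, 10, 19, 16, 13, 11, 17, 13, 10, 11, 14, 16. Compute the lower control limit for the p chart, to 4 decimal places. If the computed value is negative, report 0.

p̄ = Σdᵢ / (k·n) = 228 / (17 × 100) = 0.13412
LCL = p̄ − 3·√(p̄(1−p̄)/n) = 0.13412 − 3 × 0.03408 = 0.03188

0.0319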